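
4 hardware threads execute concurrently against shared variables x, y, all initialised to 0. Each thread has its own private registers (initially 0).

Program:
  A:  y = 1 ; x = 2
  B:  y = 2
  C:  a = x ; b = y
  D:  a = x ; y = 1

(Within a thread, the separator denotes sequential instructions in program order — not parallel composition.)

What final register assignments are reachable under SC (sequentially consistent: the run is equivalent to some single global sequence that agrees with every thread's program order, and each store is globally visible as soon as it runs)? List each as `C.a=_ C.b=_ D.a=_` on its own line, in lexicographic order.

C.a=0 C.b=0 D.a=0
C.a=0 C.b=0 D.a=2
C.a=0 C.b=1 D.a=0
C.a=0 C.b=1 D.a=2
C.a=0 C.b=2 D.a=0
C.a=0 C.b=2 D.a=2
C.a=2 C.b=1 D.a=0
C.a=2 C.b=1 D.a=2
C.a=2 C.b=2 D.a=0
C.a=2 C.b=2 D.a=2

outcome vector order: (C.a,C.b,D.a)
|SC outcomes| = 10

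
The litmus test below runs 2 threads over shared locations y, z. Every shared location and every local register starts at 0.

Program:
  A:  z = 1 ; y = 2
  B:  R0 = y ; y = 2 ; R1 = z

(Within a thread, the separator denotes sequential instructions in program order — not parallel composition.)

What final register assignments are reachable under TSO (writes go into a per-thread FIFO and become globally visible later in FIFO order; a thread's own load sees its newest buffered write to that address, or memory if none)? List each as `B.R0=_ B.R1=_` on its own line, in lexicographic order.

outcome vector order: (B.R0,B.R1)
|TSO outcomes| = 3

B.R0=0 B.R1=0
B.R0=0 B.R1=1
B.R0=2 B.R1=1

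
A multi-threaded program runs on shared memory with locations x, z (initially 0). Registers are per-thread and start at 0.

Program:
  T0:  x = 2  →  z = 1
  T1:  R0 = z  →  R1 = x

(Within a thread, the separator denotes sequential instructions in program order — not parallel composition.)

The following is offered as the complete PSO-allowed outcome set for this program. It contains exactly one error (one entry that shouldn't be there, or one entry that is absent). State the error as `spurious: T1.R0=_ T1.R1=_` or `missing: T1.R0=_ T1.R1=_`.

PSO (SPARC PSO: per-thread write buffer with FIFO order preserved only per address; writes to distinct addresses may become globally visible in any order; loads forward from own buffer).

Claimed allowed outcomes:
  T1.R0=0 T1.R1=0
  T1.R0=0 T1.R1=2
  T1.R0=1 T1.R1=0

missing: T1.R0=1 T1.R1=2

outcome vector order: (T1.R0,T1.R1)
[PSO] allowed = {(0,0), (0,2), (1,0), (1,2)}
PSO∖claimed = {(1,2)}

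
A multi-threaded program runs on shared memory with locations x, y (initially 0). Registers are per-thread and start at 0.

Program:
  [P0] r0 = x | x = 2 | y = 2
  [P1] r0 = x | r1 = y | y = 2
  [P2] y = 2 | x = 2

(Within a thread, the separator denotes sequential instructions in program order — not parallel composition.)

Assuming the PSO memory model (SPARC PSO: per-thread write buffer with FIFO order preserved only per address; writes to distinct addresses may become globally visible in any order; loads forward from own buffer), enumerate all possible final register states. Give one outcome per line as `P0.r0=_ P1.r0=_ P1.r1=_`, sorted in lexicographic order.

P0.r0=0 P1.r0=0 P1.r1=0
P0.r0=0 P1.r0=0 P1.r1=2
P0.r0=0 P1.r0=2 P1.r1=0
P0.r0=0 P1.r0=2 P1.r1=2
P0.r0=2 P1.r0=0 P1.r1=0
P0.r0=2 P1.r0=0 P1.r1=2
P0.r0=2 P1.r0=2 P1.r1=0
P0.r0=2 P1.r0=2 P1.r1=2

outcome vector order: (P0.r0,P1.r0,P1.r1)
|PSO outcomes| = 8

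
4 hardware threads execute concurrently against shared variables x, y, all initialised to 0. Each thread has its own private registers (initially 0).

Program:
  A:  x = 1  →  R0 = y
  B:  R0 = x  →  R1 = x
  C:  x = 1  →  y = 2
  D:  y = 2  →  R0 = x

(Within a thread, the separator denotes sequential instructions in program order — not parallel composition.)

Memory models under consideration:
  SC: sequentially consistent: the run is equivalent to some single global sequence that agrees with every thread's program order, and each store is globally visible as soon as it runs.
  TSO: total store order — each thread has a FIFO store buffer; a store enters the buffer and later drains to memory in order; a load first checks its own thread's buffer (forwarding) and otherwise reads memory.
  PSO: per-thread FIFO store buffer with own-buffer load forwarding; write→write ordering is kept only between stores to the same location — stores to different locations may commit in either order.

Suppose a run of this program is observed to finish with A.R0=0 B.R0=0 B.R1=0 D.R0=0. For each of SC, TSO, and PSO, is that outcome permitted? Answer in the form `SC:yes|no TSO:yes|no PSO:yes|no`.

SC:no TSO:yes PSO:yes

outcome vector order: (A.R0,B.R0,B.R1,D.R0)
[SC] allowed = {<0 0 0 1> <0 0 1 1> <0 1 1 1> <2 0 0 0> <2 0 0 1> <2 0 1 0> <2 0 1 1> <2 1 1 0> <2 1 1 1>}
[TSO] allowed = {<0 0 0 0> <0 0 0 1> <0 0 1 0> <0 0 1 1> <0 1 1 0> <0 1 1 1> <2 0 0 0> <2 0 0 1> <2 0 1 0> <2 0 1 1> <2 1 1 0> <2 1 1 1>}
[PSO] allowed = {<0 0 0 0> <0 0 0 1> <0 0 1 0> <0 0 1 1> <0 1 1 0> <0 1 1 1> <2 0 0 0> <2 0 0 1> <2 0 1 0> <2 0 1 1> <2 1 1 0> <2 1 1 1>}
target <0 0 0 0> ∈ {TSO,PSO}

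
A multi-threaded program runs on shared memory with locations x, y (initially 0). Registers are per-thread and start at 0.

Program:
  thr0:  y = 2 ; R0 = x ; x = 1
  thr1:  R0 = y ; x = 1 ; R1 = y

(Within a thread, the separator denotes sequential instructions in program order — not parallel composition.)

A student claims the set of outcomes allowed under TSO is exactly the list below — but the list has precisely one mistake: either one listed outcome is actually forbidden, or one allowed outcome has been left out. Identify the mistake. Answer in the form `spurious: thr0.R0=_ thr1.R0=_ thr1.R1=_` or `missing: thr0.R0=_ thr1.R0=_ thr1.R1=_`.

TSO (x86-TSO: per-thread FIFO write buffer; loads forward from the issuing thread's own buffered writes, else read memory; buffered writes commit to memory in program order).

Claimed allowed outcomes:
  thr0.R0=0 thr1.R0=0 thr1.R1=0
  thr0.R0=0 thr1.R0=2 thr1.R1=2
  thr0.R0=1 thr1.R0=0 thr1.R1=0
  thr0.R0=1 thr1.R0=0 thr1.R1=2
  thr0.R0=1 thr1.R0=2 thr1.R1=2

outcome vector order: (thr0.R0,thr1.R0,thr1.R1)
[TSO] allowed = {000, 002, 022, 100, 102, 122}
TSO∖claimed = {002}

missing: thr0.R0=0 thr1.R0=0 thr1.R1=2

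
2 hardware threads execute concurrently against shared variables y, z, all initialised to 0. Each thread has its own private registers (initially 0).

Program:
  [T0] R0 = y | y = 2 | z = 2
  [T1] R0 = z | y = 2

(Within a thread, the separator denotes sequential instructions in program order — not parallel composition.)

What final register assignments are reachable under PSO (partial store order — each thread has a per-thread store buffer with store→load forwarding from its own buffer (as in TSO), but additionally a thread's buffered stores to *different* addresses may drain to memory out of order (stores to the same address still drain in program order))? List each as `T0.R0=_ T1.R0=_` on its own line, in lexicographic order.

T0.R0=0 T1.R0=0
T0.R0=0 T1.R0=2
T0.R0=2 T1.R0=0

outcome vector order: (T0.R0,T1.R0)
|PSO outcomes| = 3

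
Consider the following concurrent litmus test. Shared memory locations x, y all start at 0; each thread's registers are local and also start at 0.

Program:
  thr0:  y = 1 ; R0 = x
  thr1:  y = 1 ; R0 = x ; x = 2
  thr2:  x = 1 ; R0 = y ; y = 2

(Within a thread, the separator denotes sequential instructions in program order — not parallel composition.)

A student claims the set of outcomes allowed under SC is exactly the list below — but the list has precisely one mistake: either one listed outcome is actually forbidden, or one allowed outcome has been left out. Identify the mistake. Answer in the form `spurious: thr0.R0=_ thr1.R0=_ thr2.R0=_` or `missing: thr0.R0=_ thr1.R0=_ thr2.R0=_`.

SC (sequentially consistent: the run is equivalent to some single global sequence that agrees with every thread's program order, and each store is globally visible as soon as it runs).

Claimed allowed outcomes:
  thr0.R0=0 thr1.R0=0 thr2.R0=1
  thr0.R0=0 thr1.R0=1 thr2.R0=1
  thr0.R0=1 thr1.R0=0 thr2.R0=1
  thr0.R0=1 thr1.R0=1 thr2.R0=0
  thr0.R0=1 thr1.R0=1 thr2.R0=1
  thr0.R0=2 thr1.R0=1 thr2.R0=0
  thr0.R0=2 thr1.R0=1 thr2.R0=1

missing: thr0.R0=2 thr1.R0=0 thr2.R0=1

outcome vector order: (thr0.R0,thr1.R0,thr2.R0)
under SC → (0,0,1) (0,1,1) (1,0,1) (1,1,0) (1,1,1) (2,0,1) (2,1,0) (2,1,1)
SC∖claimed = {(2,0,1)}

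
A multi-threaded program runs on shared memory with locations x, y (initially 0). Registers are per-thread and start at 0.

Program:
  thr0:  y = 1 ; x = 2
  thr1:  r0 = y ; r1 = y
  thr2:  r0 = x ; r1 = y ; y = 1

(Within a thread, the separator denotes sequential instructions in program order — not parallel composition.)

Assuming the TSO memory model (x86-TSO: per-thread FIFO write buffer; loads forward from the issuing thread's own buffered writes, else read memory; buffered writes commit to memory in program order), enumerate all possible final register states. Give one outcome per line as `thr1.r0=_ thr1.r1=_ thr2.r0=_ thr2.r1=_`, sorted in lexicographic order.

thr1.r0=0 thr1.r1=0 thr2.r0=0 thr2.r1=0
thr1.r0=0 thr1.r1=0 thr2.r0=0 thr2.r1=1
thr1.r0=0 thr1.r1=0 thr2.r0=2 thr2.r1=1
thr1.r0=0 thr1.r1=1 thr2.r0=0 thr2.r1=0
thr1.r0=0 thr1.r1=1 thr2.r0=0 thr2.r1=1
thr1.r0=0 thr1.r1=1 thr2.r0=2 thr2.r1=1
thr1.r0=1 thr1.r1=1 thr2.r0=0 thr2.r1=0
thr1.r0=1 thr1.r1=1 thr2.r0=0 thr2.r1=1
thr1.r0=1 thr1.r1=1 thr2.r0=2 thr2.r1=1

outcome vector order: (thr1.r0,thr1.r1,thr2.r0,thr2.r1)
|TSO outcomes| = 9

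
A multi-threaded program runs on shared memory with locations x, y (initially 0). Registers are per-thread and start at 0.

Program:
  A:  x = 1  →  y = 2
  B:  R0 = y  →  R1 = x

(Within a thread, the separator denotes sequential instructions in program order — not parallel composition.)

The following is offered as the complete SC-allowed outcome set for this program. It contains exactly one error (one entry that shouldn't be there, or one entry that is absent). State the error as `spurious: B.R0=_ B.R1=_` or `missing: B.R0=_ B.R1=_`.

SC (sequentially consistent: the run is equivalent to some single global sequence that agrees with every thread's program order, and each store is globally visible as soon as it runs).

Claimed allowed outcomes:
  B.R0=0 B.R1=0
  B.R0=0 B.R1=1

missing: B.R0=2 B.R1=1

outcome vector order: (B.R0,B.R1)
SC: 3 outcomes — {00; 01; 21}
SC∖claimed = {21}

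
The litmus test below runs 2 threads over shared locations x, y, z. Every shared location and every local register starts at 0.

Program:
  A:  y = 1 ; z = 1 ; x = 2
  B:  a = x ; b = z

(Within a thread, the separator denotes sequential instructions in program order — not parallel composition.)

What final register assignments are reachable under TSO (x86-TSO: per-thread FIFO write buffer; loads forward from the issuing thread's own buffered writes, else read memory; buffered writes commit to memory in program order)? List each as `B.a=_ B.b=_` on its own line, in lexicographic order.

B.a=0 B.b=0
B.a=0 B.b=1
B.a=2 B.b=1

outcome vector order: (B.a,B.b)
|TSO outcomes| = 3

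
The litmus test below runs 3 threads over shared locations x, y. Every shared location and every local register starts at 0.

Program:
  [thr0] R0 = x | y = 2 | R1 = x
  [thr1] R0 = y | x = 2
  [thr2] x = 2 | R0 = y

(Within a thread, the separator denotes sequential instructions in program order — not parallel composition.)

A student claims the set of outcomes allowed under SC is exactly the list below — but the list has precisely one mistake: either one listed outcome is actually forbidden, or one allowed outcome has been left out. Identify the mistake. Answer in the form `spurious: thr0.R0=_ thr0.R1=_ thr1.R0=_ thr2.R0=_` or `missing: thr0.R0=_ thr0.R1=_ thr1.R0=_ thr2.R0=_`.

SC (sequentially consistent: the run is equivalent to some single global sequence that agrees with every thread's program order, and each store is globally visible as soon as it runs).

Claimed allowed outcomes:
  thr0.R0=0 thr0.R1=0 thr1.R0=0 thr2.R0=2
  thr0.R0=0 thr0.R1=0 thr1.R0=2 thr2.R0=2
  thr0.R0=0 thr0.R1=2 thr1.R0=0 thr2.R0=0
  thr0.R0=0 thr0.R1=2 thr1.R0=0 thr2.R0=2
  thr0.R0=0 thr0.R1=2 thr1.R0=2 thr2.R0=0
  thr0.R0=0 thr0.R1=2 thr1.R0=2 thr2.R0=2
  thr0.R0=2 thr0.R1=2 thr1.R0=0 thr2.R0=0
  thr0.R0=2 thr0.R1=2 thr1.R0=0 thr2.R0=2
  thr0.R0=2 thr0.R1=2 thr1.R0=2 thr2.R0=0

outcome vector order: (thr0.R0,thr0.R1,thr1.R0,thr2.R0)
SC: 10 outcomes — {(0,0,0,2); (0,0,2,2); (0,2,0,0); (0,2,0,2); (0,2,2,0); (0,2,2,2); (2,2,0,0); (2,2,0,2); (2,2,2,0); (2,2,2,2)}
SC∖claimed = {(2,2,2,2)}

missing: thr0.R0=2 thr0.R1=2 thr1.R0=2 thr2.R0=2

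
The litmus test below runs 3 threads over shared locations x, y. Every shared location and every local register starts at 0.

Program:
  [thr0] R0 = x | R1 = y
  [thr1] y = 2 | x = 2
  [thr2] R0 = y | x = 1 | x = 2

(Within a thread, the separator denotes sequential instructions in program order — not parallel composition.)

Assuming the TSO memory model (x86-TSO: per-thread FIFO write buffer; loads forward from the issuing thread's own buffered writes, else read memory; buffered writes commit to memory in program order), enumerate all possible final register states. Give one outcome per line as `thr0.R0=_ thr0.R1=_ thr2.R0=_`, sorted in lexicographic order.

outcome vector order: (thr0.R0,thr0.R1,thr2.R0)
|TSO outcomes| = 10

thr0.R0=0 thr0.R1=0 thr2.R0=0
thr0.R0=0 thr0.R1=0 thr2.R0=2
thr0.R0=0 thr0.R1=2 thr2.R0=0
thr0.R0=0 thr0.R1=2 thr2.R0=2
thr0.R0=1 thr0.R1=0 thr2.R0=0
thr0.R0=1 thr0.R1=2 thr2.R0=0
thr0.R0=1 thr0.R1=2 thr2.R0=2
thr0.R0=2 thr0.R1=0 thr2.R0=0
thr0.R0=2 thr0.R1=2 thr2.R0=0
thr0.R0=2 thr0.R1=2 thr2.R0=2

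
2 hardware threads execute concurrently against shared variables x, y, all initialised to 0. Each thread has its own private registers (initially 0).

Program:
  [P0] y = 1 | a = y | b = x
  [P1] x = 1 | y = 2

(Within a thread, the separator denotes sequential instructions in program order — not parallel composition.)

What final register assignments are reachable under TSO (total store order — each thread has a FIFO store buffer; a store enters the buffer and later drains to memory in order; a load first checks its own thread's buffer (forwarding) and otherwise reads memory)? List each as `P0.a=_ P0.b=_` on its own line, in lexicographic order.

outcome vector order: (P0.a,P0.b)
|TSO outcomes| = 3

P0.a=1 P0.b=0
P0.a=1 P0.b=1
P0.a=2 P0.b=1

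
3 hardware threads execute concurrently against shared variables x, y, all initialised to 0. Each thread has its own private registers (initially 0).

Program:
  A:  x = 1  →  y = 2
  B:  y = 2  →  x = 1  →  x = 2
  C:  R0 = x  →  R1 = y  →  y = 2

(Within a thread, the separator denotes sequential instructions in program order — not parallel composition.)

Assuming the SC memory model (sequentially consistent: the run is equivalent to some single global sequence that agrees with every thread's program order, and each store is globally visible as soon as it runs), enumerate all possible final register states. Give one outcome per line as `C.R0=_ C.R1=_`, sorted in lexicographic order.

C.R0=0 C.R1=0
C.R0=0 C.R1=2
C.R0=1 C.R1=0
C.R0=1 C.R1=2
C.R0=2 C.R1=2

outcome vector order: (C.R0,C.R1)
|SC outcomes| = 5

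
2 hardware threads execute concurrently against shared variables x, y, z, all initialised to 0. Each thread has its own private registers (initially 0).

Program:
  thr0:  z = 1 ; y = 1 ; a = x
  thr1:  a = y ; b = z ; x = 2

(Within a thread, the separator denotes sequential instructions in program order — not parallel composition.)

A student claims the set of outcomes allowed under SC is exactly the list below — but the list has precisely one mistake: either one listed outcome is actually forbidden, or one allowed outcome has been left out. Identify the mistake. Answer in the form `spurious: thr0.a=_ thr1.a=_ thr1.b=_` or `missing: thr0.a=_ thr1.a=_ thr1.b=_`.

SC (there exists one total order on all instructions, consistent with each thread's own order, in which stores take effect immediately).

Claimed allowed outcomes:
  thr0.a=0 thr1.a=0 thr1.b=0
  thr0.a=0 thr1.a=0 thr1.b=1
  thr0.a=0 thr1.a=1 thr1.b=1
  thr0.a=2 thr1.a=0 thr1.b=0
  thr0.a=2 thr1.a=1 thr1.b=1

outcome vector order: (thr0.a,thr1.a,thr1.b)
[SC] allowed = {000 001 011 200 201 211}
SC∖claimed = {201}

missing: thr0.a=2 thr1.a=0 thr1.b=1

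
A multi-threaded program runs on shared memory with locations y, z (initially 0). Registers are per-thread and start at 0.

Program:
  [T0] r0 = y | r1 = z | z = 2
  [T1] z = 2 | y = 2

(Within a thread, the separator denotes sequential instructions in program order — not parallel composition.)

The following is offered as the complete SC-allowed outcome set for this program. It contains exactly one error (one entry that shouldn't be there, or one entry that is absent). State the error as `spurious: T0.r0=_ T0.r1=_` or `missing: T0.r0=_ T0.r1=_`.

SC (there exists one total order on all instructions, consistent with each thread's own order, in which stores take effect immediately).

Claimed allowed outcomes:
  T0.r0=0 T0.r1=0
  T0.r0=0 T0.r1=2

missing: T0.r0=2 T0.r1=2

outcome vector order: (T0.r0,T0.r1)
[SC] allowed = {00 02 22}
SC∖claimed = {22}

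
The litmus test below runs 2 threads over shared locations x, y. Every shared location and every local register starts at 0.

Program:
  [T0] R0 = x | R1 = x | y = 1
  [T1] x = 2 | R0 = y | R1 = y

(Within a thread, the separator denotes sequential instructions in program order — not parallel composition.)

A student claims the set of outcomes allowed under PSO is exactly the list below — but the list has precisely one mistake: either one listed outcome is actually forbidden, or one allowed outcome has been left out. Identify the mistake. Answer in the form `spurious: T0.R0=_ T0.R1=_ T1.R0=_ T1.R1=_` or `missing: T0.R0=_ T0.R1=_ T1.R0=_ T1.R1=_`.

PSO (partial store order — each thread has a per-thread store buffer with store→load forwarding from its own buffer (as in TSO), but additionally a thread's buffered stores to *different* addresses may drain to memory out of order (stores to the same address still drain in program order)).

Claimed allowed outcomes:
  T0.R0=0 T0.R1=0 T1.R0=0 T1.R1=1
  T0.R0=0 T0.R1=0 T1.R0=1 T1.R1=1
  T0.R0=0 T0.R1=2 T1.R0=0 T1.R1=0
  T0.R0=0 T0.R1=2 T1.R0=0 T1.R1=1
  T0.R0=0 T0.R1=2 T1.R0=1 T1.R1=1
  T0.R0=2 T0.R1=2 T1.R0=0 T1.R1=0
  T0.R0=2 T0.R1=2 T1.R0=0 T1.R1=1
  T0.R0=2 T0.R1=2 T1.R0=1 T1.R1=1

missing: T0.R0=0 T0.R1=0 T1.R0=0 T1.R1=0

outcome vector order: (T0.R0,T0.R1,T1.R0,T1.R1)
PSO: 9 outcomes — {0/0/0/0; 0/0/0/1; 0/0/1/1; 0/2/0/0; 0/2/0/1; 0/2/1/1; 2/2/0/0; 2/2/0/1; 2/2/1/1}
PSO∖claimed = {0/0/0/0}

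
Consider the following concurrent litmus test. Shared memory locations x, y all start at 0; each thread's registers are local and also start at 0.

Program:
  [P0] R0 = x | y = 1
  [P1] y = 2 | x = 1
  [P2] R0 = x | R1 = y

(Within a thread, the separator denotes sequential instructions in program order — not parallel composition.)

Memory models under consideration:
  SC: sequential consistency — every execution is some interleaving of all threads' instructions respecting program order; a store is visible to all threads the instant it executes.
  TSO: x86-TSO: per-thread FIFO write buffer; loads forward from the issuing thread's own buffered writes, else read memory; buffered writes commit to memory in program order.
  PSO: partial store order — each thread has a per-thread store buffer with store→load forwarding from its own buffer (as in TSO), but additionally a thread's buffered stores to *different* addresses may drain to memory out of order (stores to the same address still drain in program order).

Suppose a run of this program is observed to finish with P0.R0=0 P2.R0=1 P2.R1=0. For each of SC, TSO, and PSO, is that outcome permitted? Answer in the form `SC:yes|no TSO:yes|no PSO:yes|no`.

outcome vector order: (P0.R0,P2.R0,P2.R1)
[SC] allowed = {000 001 002 011 012 100 101 102 111 112}
[TSO] allowed = {000 001 002 011 012 100 101 102 111 112}
[PSO] allowed = {000 001 002 010 011 012 100 101 102 110 111 112}
target 010 ∈ {PSO}

SC:no TSO:no PSO:yes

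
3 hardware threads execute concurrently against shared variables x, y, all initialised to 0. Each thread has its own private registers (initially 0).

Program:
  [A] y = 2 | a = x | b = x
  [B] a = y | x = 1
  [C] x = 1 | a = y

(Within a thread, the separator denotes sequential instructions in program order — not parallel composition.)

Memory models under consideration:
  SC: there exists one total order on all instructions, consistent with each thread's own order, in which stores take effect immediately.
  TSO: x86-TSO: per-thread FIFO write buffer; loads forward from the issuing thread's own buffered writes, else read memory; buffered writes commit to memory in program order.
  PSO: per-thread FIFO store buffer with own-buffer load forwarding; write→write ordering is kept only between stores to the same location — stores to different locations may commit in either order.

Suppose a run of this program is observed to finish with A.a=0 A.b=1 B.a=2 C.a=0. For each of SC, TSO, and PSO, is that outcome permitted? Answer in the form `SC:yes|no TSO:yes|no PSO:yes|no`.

outcome vector order: (A.a,A.b,B.a,C.a)
SC (8): 0002, 0022, 0102, 0122, 1100, 1102, 1120, 1122
TSO (12): 0000, 0002, 0020, 0022, 0100, 0102, 0120, 0122, 1100, 1102, 1120, 1122
PSO (12): 0000, 0002, 0020, 0022, 0100, 0102, 0120, 0122, 1100, 1102, 1120, 1122
target 0120 ∈ {TSO,PSO}

SC:no TSO:yes PSO:yes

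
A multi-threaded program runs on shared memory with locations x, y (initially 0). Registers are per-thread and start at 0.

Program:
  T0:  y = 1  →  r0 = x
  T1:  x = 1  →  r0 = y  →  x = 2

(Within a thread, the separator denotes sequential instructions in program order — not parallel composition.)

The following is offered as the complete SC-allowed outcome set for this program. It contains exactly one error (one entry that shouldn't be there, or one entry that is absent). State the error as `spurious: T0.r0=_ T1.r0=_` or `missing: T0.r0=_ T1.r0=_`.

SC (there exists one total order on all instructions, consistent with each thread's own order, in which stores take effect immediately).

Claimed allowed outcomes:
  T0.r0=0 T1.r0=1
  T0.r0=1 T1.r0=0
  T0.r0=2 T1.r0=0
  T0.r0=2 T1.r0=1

outcome vector order: (T0.r0,T1.r0)
[SC] allowed = {01, 10, 11, 20, 21}
SC∖claimed = {11}

missing: T0.r0=1 T1.r0=1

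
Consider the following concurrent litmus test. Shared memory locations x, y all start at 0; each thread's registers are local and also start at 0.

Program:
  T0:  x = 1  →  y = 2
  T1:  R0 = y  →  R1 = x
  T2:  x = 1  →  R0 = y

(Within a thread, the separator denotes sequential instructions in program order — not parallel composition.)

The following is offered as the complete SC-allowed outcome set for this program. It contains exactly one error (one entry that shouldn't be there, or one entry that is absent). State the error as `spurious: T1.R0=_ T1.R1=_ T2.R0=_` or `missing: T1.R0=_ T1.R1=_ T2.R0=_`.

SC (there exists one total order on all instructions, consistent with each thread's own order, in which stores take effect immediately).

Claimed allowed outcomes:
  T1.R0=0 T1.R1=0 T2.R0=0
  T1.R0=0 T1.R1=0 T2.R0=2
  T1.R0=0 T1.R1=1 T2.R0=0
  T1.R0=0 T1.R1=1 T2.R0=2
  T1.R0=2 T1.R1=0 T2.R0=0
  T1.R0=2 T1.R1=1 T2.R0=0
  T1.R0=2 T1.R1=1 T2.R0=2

spurious: T1.R0=2 T1.R1=0 T2.R0=0

outcome vector order: (T1.R0,T1.R1,T2.R0)
SC (6): <0 0 0>, <0 0 2>, <0 1 0>, <0 1 2>, <2 1 0>, <2 1 2>
claimed∖SC = {<2 0 0>}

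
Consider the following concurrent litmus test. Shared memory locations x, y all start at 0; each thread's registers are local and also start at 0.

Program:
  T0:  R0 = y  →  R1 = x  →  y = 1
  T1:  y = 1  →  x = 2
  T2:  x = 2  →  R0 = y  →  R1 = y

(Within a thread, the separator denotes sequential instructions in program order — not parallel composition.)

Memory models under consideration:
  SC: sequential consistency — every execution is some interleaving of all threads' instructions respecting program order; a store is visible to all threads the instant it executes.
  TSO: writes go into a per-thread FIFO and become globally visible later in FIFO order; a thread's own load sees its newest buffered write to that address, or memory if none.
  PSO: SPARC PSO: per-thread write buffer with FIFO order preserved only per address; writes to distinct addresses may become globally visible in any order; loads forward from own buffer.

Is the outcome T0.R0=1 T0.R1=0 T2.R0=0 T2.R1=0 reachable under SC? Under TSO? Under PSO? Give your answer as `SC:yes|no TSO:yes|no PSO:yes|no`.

outcome vector order: (T0.R0,T0.R1,T2.R0,T2.R1)
SC: 10 outcomes — {0/0/0/0; 0/0/0/1; 0/0/1/1; 0/2/0/0; 0/2/0/1; 0/2/1/1; 1/0/1/1; 1/2/0/0; 1/2/0/1; 1/2/1/1}
TSO: 12 outcomes — {0/0/0/0; 0/0/0/1; 0/0/1/1; 0/2/0/0; 0/2/0/1; 0/2/1/1; 1/0/0/0; 1/0/0/1; 1/0/1/1; 1/2/0/0; 1/2/0/1; 1/2/1/1}
PSO: 12 outcomes — {0/0/0/0; 0/0/0/1; 0/0/1/1; 0/2/0/0; 0/2/0/1; 0/2/1/1; 1/0/0/0; 1/0/0/1; 1/0/1/1; 1/2/0/0; 1/2/0/1; 1/2/1/1}
target 1/0/0/0 ∈ {TSO,PSO}

SC:no TSO:yes PSO:yes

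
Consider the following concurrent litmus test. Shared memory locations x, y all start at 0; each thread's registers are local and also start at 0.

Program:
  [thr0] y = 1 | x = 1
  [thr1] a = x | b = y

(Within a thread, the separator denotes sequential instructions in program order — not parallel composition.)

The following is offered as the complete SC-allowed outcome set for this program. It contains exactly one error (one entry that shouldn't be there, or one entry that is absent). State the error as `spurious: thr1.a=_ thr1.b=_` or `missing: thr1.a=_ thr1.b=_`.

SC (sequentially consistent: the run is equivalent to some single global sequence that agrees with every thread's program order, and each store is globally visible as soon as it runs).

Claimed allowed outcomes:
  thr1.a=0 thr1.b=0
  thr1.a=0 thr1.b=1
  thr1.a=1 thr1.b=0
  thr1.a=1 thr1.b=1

spurious: thr1.a=1 thr1.b=0

outcome vector order: (thr1.a,thr1.b)
under SC → <0 0>, <0 1>, <1 1>
claimed∖SC = {<1 0>}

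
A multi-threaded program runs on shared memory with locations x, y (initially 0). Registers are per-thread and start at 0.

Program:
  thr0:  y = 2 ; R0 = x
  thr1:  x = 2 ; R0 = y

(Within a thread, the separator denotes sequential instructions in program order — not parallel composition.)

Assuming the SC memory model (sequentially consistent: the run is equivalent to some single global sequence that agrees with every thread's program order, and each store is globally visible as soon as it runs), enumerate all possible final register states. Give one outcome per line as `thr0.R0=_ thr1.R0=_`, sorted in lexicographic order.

outcome vector order: (thr0.R0,thr1.R0)
|SC outcomes| = 3

thr0.R0=0 thr1.R0=2
thr0.R0=2 thr1.R0=0
thr0.R0=2 thr1.R0=2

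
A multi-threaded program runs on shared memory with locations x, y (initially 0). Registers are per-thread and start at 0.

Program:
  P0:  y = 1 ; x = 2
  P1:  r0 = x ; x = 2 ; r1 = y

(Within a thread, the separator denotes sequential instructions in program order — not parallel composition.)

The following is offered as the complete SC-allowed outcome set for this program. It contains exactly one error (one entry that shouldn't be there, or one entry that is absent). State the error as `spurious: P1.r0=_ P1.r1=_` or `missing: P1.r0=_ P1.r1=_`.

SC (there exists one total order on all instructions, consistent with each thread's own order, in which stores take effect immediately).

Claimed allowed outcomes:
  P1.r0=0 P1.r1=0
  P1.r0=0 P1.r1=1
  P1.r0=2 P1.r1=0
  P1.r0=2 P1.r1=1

spurious: P1.r0=2 P1.r1=0

outcome vector order: (P1.r0,P1.r1)
SC (3): 0/0; 0/1; 2/1
claimed∖SC = {2/0}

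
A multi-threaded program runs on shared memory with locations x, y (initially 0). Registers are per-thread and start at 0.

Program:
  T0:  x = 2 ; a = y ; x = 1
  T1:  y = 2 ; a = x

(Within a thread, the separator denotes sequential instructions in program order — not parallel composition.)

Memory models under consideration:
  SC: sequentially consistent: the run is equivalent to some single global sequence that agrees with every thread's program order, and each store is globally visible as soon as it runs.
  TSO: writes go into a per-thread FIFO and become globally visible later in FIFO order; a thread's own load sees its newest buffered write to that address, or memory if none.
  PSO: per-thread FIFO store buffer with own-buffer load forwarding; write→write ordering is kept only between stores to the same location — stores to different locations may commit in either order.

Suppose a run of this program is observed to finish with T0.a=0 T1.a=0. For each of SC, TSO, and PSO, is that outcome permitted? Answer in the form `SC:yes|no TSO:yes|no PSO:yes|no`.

SC:no TSO:yes PSO:yes

outcome vector order: (T0.a,T1.a)
under SC → <0 1> <0 2> <2 0> <2 1> <2 2>
under TSO → <0 0> <0 1> <0 2> <2 0> <2 1> <2 2>
under PSO → <0 0> <0 1> <0 2> <2 0> <2 1> <2 2>
target <0 0> ∈ {TSO,PSO}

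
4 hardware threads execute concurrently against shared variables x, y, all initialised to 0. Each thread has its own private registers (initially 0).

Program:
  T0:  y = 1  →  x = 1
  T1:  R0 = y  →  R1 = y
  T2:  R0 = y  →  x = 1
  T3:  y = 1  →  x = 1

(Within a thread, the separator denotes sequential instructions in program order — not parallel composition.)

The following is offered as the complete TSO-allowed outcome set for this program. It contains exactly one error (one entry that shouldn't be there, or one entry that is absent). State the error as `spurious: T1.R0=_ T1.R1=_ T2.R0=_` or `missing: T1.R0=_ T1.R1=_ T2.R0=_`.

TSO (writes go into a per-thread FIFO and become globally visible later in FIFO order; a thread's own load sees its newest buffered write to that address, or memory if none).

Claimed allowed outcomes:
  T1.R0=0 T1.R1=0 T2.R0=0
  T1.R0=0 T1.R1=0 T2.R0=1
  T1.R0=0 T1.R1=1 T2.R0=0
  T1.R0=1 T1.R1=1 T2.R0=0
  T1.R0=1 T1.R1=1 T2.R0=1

outcome vector order: (T1.R0,T1.R1,T2.R0)
TSO: 6 outcomes — {000, 001, 010, 011, 110, 111}
TSO∖claimed = {011}

missing: T1.R0=0 T1.R1=1 T2.R0=1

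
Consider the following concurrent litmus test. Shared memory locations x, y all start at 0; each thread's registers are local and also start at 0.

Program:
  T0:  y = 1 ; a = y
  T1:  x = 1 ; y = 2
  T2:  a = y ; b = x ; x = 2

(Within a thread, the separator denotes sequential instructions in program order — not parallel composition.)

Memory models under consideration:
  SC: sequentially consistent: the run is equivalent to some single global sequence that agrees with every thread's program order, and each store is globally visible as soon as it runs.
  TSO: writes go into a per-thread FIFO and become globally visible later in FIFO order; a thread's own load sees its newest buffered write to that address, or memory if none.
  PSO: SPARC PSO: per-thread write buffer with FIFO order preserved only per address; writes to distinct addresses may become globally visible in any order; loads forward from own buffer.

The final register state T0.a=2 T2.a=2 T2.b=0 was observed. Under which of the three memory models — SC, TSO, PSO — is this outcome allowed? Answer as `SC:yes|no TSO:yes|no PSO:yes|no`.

outcome vector order: (T0.a,T2.a,T2.b)
under SC → 1/0/0; 1/0/1; 1/1/0; 1/1/1; 1/2/1; 2/0/0; 2/0/1; 2/1/0; 2/1/1; 2/2/1
under TSO → 1/0/0; 1/0/1; 1/1/0; 1/1/1; 1/2/1; 2/0/0; 2/0/1; 2/1/0; 2/1/1; 2/2/1
under PSO → 1/0/0; 1/0/1; 1/1/0; 1/1/1; 1/2/0; 1/2/1; 2/0/0; 2/0/1; 2/1/0; 2/1/1; 2/2/0; 2/2/1
target 2/2/0 ∈ {PSO}

SC:no TSO:no PSO:yes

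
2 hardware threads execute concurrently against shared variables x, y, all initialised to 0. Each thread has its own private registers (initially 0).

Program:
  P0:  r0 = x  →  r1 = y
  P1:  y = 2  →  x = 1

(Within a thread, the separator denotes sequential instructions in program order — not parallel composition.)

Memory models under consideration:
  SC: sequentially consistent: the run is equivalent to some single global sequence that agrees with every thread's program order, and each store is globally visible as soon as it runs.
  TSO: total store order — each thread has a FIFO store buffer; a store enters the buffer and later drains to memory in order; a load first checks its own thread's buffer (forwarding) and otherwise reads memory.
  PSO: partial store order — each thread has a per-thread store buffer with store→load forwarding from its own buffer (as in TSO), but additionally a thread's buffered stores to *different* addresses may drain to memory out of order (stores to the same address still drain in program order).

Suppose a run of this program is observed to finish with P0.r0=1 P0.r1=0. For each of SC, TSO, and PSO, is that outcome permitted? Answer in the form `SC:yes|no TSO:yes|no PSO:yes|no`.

outcome vector order: (P0.r0,P0.r1)
SC (3): <0 0>; <0 2>; <1 2>
TSO (3): <0 0>; <0 2>; <1 2>
PSO (4): <0 0>; <0 2>; <1 0>; <1 2>
target <1 0> ∈ {PSO}

SC:no TSO:no PSO:yes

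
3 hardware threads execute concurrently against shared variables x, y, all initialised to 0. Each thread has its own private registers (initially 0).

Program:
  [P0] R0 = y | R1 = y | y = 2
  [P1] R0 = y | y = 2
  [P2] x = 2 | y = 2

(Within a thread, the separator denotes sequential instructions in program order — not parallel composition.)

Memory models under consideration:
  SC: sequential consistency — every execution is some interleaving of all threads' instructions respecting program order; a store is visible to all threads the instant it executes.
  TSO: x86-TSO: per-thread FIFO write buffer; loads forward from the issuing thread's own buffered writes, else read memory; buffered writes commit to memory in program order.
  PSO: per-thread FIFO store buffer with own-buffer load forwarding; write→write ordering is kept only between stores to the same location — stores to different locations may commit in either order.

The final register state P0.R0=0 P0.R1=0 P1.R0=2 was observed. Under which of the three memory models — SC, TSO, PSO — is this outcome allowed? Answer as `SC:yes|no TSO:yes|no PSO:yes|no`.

SC:yes TSO:yes PSO:yes

outcome vector order: (P0.R0,P0.R1,P1.R0)
[SC] allowed = {0/0/0; 0/0/2; 0/2/0; 0/2/2; 2/2/0; 2/2/2}
[TSO] allowed = {0/0/0; 0/0/2; 0/2/0; 0/2/2; 2/2/0; 2/2/2}
[PSO] allowed = {0/0/0; 0/0/2; 0/2/0; 0/2/2; 2/2/0; 2/2/2}
target 0/0/2 ∈ {SC,TSO,PSO}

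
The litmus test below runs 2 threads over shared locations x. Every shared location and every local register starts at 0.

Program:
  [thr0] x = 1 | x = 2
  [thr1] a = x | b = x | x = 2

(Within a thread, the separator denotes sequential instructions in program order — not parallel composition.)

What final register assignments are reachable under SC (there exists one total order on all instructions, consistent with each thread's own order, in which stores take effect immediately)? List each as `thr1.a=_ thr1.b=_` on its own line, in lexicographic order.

outcome vector order: (thr1.a,thr1.b)
|SC outcomes| = 6

thr1.a=0 thr1.b=0
thr1.a=0 thr1.b=1
thr1.a=0 thr1.b=2
thr1.a=1 thr1.b=1
thr1.a=1 thr1.b=2
thr1.a=2 thr1.b=2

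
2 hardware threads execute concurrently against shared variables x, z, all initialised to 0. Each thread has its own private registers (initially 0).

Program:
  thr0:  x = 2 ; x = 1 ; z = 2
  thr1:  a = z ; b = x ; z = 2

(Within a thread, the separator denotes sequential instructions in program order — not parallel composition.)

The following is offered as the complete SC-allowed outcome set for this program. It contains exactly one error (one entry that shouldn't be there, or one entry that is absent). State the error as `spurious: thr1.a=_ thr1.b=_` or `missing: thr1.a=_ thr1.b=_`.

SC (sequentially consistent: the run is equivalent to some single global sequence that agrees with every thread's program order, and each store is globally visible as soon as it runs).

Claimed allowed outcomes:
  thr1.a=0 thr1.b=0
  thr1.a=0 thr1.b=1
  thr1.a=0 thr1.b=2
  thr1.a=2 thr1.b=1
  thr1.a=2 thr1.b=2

spurious: thr1.a=2 thr1.b=2

outcome vector order: (thr1.a,thr1.b)
SC (4): 0/0 0/1 0/2 2/1
claimed∖SC = {2/2}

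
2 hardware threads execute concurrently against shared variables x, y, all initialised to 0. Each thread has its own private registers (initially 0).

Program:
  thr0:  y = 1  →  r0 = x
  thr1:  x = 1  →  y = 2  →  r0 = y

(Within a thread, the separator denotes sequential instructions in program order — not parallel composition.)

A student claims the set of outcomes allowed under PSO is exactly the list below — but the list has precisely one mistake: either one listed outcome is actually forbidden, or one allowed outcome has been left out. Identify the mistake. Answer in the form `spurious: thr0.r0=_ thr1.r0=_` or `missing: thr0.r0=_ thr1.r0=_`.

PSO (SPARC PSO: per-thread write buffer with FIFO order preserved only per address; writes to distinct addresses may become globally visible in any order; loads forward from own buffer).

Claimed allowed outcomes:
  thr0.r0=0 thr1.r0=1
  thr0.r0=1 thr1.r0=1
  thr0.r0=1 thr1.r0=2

outcome vector order: (thr0.r0,thr1.r0)
PSO (4): 0/1; 0/2; 1/1; 1/2
PSO∖claimed = {0/2}

missing: thr0.r0=0 thr1.r0=2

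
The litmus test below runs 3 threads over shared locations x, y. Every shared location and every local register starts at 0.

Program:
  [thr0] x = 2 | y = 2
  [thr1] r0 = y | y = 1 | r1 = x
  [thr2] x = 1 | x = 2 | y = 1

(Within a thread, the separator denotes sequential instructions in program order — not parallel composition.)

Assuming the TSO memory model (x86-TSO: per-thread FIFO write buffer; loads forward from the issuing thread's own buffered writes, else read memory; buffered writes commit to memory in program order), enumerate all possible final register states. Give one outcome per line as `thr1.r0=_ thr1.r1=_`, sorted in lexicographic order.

thr1.r0=0 thr1.r1=0
thr1.r0=0 thr1.r1=1
thr1.r0=0 thr1.r1=2
thr1.r0=1 thr1.r1=2
thr1.r0=2 thr1.r1=1
thr1.r0=2 thr1.r1=2

outcome vector order: (thr1.r0,thr1.r1)
|TSO outcomes| = 6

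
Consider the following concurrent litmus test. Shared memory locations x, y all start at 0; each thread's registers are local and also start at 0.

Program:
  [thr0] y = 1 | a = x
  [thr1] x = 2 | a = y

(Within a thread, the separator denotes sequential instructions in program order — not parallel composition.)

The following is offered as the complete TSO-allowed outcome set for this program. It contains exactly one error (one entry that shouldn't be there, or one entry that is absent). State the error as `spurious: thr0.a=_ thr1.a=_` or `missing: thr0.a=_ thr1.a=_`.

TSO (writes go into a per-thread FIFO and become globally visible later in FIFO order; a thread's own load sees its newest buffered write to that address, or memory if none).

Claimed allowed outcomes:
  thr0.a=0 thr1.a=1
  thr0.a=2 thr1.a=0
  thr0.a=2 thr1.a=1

outcome vector order: (thr0.a,thr1.a)
TSO: 4 outcomes — {00 01 20 21}
TSO∖claimed = {00}

missing: thr0.a=0 thr1.a=0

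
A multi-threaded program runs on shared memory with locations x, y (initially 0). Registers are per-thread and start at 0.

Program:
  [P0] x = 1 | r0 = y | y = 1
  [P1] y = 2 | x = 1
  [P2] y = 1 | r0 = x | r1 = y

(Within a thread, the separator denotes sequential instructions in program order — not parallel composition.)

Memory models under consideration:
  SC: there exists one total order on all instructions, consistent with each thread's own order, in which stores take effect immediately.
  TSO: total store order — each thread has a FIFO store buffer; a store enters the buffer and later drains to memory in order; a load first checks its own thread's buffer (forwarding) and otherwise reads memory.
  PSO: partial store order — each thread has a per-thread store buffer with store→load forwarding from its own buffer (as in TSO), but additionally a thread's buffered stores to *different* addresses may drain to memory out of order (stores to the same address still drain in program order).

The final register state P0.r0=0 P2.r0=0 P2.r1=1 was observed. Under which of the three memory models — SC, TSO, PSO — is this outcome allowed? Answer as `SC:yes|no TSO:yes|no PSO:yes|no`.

SC:no TSO:yes PSO:yes

outcome vector order: (P0.r0,P2.r0,P2.r1)
SC: 10 outcomes — {<0 1 1>; <0 1 2>; <1 0 1>; <1 0 2>; <1 1 1>; <1 1 2>; <2 0 1>; <2 0 2>; <2 1 1>; <2 1 2>}
TSO: 12 outcomes — {<0 0 1>; <0 0 2>; <0 1 1>; <0 1 2>; <1 0 1>; <1 0 2>; <1 1 1>; <1 1 2>; <2 0 1>; <2 0 2>; <2 1 1>; <2 1 2>}
PSO: 12 outcomes — {<0 0 1>; <0 0 2>; <0 1 1>; <0 1 2>; <1 0 1>; <1 0 2>; <1 1 1>; <1 1 2>; <2 0 1>; <2 0 2>; <2 1 1>; <2 1 2>}
target <0 0 1> ∈ {TSO,PSO}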